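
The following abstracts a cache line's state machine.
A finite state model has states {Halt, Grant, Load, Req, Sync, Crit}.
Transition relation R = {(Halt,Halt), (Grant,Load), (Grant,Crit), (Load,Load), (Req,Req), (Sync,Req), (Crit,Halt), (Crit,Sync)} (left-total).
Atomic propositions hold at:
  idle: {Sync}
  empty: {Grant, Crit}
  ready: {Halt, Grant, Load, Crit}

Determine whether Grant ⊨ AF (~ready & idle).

No

Sat(~ready) = {Req, Sync}
Sat(~ready & idle) = {Sync}
AF (~ready & idle): least fixpoint, start Z0 = {Sync}, add states with every successor in Z. Already a fixed point.
Sat(AF (~ready & idle)) = {Sync}
Grant ∉ Sat(AF (~ready & idle)) = {Sync}, so the formula does not hold at Grant.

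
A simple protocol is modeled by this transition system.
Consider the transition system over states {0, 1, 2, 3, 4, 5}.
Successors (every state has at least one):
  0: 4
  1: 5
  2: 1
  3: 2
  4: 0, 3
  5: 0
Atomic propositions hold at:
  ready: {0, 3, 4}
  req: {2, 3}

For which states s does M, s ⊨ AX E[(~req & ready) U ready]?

Sat(~req) = {0, 1, 4, 5}
Sat(~req & ready) = {0, 4}
E[(~req & ready) U ready]: least fixpoint, start Z0 = Sat(ready) = {0, 3, 4}, add states in Sat(~req & ready) with some successor in Z. Already a fixed point.
Sat(E[(~req & ready) U ready]) = {0, 3, 4}
Sat(AX E[(~req & ready) U ready]) = {s : every successor in {0, 3, 4}} = {0, 4, 5}

{0, 4, 5}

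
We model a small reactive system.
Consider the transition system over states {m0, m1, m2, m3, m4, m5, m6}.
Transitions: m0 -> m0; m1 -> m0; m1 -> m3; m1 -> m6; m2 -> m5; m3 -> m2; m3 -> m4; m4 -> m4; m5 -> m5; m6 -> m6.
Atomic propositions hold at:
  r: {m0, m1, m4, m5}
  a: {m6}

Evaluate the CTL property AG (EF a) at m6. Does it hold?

Yes

EF a: least fixpoint, start Z0 = {m6}, add states with some successor in Z. Z1 = {m1, m6}; fixed.
Sat(EF a) = {m1, m6}
AG (EF a): greatest fixpoint, start Z0 = {m1, m6}, keep only states in Sat with every successor in Z. Z1 = {m6}; fixed.
Sat(AG (EF a)) = {m6}
m6 ∈ Sat(AG (EF a)) = {m6}, so the formula holds at m6.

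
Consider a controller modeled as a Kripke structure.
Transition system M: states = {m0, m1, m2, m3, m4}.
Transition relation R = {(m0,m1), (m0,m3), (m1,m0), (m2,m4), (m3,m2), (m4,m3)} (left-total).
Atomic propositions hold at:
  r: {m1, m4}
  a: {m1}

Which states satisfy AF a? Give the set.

{m1}

AF a: least fixpoint, start Z0 = {m1}, add states with every successor in Z. Already a fixed point.
Sat(AF a) = {m1}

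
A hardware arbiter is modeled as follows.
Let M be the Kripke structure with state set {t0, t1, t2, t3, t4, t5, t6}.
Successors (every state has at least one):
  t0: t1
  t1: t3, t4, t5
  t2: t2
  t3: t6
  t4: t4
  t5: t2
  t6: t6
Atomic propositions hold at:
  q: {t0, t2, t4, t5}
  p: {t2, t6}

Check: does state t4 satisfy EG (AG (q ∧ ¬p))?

Sat(¬p) = {t0, t1, t3, t4, t5}
Sat(q ∧ ¬p) = {t0, t4, t5}
AG (q ∧ ¬p): greatest fixpoint, start Z0 = {t0, t4, t5}, keep only states in Sat with every successor in Z. Z1 = {t4}; fixed.
Sat(AG (q ∧ ¬p)) = {t4}
EG (AG (q ∧ ¬p)): greatest fixpoint, start Z0 = {t4}, keep only states in Sat with some successor in Z. Already a fixed point.
Sat(EG (AG (q ∧ ¬p))) = {t4}
t4 ∈ Sat(EG (AG (q ∧ ¬p))) = {t4}, so the formula holds at t4.

Yes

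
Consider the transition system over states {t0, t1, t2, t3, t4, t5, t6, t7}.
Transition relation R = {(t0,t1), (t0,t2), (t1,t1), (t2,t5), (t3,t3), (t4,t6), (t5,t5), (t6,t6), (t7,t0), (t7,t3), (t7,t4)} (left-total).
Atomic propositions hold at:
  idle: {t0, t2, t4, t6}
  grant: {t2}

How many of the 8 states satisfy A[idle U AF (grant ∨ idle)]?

4

Sat(grant ∨ idle) = {t0, t2, t4, t6}
AF (grant ∨ idle): least fixpoint, start Z0 = {t0, t2, t4, t6}, add states with every successor in Z. Already a fixed point.
Sat(AF (grant ∨ idle)) = {t0, t2, t4, t6}
A[idle U AF (grant ∨ idle)]: least fixpoint, start Z0 = Sat(AF (grant ∨ idle)) = {t0, t2, t4, t6}, add states in Sat(idle) with every successor in Z. Already a fixed point.
Sat(A[idle U AF (grant ∨ idle)]) = {t0, t2, t4, t6}
|Sat(A[idle U AF (grant ∨ idle)])| = |{t0, t2, t4, t6}| = 4.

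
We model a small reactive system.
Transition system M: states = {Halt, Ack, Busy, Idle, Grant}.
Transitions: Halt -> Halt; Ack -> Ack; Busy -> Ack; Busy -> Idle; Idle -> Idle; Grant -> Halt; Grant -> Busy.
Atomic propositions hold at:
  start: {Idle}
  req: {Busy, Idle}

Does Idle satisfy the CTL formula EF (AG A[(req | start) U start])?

Sat(req | start) = {Busy, Idle}
A[(req | start) U start]: least fixpoint, start Z0 = Sat(start) = {Idle}, add states in Sat(req | start) with every successor in Z. Already a fixed point.
Sat(A[(req | start) U start]) = {Idle}
AG A[(req | start) U start]: greatest fixpoint, start Z0 = {Idle}, keep only states in Sat with every successor in Z. Already a fixed point.
Sat(AG A[(req | start) U start]) = {Idle}
EF (AG A[(req | start) U start]): least fixpoint, start Z0 = {Idle}, add states with some successor in Z. Z1 = {Busy, Idle}; Z2 = {Busy, Idle, Grant}; fixed.
Sat(EF (AG A[(req | start) U start])) = {Busy, Idle, Grant}
Idle ∈ Sat(EF (AG A[(req | start) U start])) = {Busy, Idle, Grant}, so the formula holds at Idle.

Yes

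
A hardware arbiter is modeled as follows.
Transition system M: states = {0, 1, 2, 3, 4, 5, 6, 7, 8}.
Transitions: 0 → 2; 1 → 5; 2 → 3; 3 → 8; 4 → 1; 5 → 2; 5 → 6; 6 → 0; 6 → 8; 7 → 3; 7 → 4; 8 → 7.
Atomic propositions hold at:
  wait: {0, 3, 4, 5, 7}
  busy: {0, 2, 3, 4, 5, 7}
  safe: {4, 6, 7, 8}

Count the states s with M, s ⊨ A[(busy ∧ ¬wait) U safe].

Sat(¬wait) = {1, 2, 6, 8}
Sat(busy ∧ ¬wait) = {2}
A[(busy ∧ ¬wait) U safe]: least fixpoint, start Z0 = Sat(safe) = {4, 6, 7, 8}, add states in Sat(busy ∧ ¬wait) with every successor in Z. Already a fixed point.
Sat(A[(busy ∧ ¬wait) U safe]) = {4, 6, 7, 8}
|Sat(A[(busy ∧ ¬wait) U safe])| = |{4, 6, 7, 8}| = 4.

4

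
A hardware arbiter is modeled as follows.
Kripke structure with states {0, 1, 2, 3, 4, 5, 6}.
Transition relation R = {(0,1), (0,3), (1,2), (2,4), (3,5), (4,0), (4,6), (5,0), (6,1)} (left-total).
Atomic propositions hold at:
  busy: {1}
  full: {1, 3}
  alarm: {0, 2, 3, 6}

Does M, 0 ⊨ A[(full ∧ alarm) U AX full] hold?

Yes

Sat(full ∧ alarm) = {3}
Sat(AX full) = {s : every successor in {1, 3}} = {0, 6}
A[(full ∧ alarm) U AX full]: least fixpoint, start Z0 = Sat(AX full) = {0, 6}, add states in Sat(full ∧ alarm) with every successor in Z. Already a fixed point.
Sat(A[(full ∧ alarm) U AX full]) = {0, 6}
0 ∈ Sat(A[(full ∧ alarm) U AX full]) = {0, 6}, so the formula holds at 0.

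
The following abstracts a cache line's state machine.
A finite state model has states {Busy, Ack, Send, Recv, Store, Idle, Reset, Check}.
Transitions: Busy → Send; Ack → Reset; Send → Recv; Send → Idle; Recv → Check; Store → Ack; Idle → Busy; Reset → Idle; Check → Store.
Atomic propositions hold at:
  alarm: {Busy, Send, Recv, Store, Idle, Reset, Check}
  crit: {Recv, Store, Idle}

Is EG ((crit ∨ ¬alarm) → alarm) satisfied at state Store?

Sat(¬alarm) = {Ack}
Sat(crit ∨ ¬alarm) = {Ack, Recv, Store, Idle}
Sat((crit ∨ ¬alarm) → alarm) = {Busy, Send, Recv, Store, Idle, Reset, Check}
EG ((crit ∨ ¬alarm) → alarm): greatest fixpoint, start Z0 = {Busy, Send, Recv, Store, Idle, Reset, Check}, keep only states in Sat with some successor in Z. Z1 = {Busy, Send, Recv, Idle, Reset, Check}; Z2 = {Busy, Send, Recv, Idle, Reset}; Z3 = {Busy, Send, Idle, Reset}; fixed.
Sat(EG ((crit ∨ ¬alarm) → alarm)) = {Busy, Send, Idle, Reset}
Store ∉ Sat(EG ((crit ∨ ¬alarm) → alarm)) = {Busy, Send, Idle, Reset}, so the formula does not hold at Store.

No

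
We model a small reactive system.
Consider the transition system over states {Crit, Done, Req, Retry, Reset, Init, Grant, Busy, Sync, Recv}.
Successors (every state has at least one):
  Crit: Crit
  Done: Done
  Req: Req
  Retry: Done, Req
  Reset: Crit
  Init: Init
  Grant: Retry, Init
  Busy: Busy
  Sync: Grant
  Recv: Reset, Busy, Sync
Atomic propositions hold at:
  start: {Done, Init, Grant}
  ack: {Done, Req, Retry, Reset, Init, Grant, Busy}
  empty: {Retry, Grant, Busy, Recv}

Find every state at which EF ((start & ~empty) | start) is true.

{Done, Retry, Init, Grant, Sync, Recv}

Sat(~empty) = {Crit, Done, Req, Reset, Init, Sync}
Sat(start & ~empty) = {Done, Init}
Sat((start & ~empty) | start) = {Done, Init, Grant}
EF ((start & ~empty) | start): least fixpoint, start Z0 = {Done, Init, Grant}, add states with some successor in Z. Z1 = {Done, Retry, Init, Grant, Sync}; Z2 = {Done, Retry, Init, Grant, Sync, Recv}; fixed.
Sat(EF ((start & ~empty) | start)) = {Done, Retry, Init, Grant, Sync, Recv}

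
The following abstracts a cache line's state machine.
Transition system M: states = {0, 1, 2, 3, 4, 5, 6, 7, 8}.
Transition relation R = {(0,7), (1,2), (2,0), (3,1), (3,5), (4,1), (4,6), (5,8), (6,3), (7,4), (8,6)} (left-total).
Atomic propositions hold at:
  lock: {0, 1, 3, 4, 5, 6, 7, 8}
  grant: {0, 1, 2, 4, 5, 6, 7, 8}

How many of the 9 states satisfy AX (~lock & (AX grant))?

Sat(~lock) = {2}
Sat(AX grant) = {s : every successor in {0, 1, 2, 4, 5, 6, 7, 8}} = {0, 1, 2, 3, 4, 5, 7, 8}
Sat(~lock & (AX grant)) = {2}
Sat(AX (~lock & (AX grant))) = {s : every successor in {2}} = {1}
|Sat(AX (~lock & (AX grant)))| = |{1}| = 1.

1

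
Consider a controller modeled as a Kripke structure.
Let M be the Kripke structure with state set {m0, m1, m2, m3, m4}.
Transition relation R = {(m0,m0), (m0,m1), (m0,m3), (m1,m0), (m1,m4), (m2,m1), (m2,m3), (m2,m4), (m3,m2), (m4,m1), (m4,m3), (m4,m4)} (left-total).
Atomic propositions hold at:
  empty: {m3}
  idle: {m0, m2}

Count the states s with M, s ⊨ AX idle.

Sat(AX idle) = {s : every successor in {m0, m2}} = {m3}
|Sat(AX idle)| = |{m3}| = 1.

1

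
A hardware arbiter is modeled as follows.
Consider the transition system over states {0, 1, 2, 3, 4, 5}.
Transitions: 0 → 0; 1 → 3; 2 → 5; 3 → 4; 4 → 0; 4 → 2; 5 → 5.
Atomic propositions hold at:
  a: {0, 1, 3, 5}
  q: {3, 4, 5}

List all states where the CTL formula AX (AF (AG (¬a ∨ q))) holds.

{2, 5}

Sat(¬a) = {2, 4}
Sat(¬a ∨ q) = {2, 3, 4, 5}
AG (¬a ∨ q): greatest fixpoint, start Z0 = {2, 3, 4, 5}, keep only states in Sat with every successor in Z. Z1 = {2, 3, 5}; Z2 = {2, 5}; fixed.
Sat(AG (¬a ∨ q)) = {2, 5}
AF (AG (¬a ∨ q)): least fixpoint, start Z0 = {2, 5}, add states with every successor in Z. Already a fixed point.
Sat(AF (AG (¬a ∨ q))) = {2, 5}
Sat(AX (AF (AG (¬a ∨ q)))) = {s : every successor in {2, 5}} = {2, 5}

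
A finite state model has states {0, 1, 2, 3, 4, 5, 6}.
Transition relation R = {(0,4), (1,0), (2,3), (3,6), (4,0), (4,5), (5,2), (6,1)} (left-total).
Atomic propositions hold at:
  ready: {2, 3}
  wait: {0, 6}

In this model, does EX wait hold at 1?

Yes

Sat(EX wait) = {s : some successor in {0, 6}} = {1, 3, 4}
1 ∈ Sat(EX wait) = {1, 3, 4}, so the formula holds at 1.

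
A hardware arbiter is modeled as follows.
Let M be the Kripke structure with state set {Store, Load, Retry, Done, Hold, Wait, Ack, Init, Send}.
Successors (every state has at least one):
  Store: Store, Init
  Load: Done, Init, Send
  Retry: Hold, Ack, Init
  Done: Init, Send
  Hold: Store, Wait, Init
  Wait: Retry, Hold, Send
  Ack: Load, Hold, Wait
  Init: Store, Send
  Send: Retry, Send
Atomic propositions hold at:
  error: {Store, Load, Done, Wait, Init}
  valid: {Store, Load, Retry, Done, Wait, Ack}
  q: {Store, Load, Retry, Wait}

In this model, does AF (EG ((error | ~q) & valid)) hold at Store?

Yes

Sat(~q) = {Done, Hold, Ack, Init, Send}
Sat(error | ~q) = {Store, Load, Done, Hold, Wait, Ack, Init, Send}
Sat((error | ~q) & valid) = {Store, Load, Done, Wait, Ack}
EG ((error | ~q) & valid): greatest fixpoint, start Z0 = {Store, Load, Done, Wait, Ack}, keep only states in Sat with some successor in Z. Z1 = {Store, Load, Ack}; Z2 = {Store, Ack}; Z3 = {Store}; fixed.
Sat(EG ((error | ~q) & valid)) = {Store}
AF (EG ((error | ~q) & valid)): least fixpoint, start Z0 = {Store}, add states with every successor in Z. Already a fixed point.
Sat(AF (EG ((error | ~q) & valid))) = {Store}
Store ∈ Sat(AF (EG ((error | ~q) & valid))) = {Store}, so the formula holds at Store.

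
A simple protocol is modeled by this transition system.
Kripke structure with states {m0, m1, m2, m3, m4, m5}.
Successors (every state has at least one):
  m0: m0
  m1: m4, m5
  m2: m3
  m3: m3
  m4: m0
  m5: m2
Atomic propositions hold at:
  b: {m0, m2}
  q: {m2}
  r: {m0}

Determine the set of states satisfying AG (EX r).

{m0, m4}

Sat(EX r) = {s : some successor in {m0}} = {m0, m4}
AG (EX r): greatest fixpoint, start Z0 = {m0, m4}, keep only states in Sat with every successor in Z. Already a fixed point.
Sat(AG (EX r)) = {m0, m4}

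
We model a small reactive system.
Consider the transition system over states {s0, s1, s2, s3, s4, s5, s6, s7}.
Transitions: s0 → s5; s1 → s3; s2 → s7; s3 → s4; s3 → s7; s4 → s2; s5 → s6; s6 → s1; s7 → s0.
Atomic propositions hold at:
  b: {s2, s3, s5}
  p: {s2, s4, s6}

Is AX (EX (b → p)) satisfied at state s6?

No

Sat(b → p) = {s0, s1, s2, s4, s6, s7}
Sat(EX (b → p)) = {s : some successor in {s0, s1, s2, s4, s6, s7}} = {s2, s3, s4, s5, s6, s7}
Sat(AX (EX (b → p))) = {s : every successor in {s2, s3, s4, s5, s6, s7}} = {s0, s1, s2, s3, s4, s5}
s6 ∉ Sat(AX (EX (b → p))) = {s0, s1, s2, s3, s4, s5}, so the formula does not hold at s6.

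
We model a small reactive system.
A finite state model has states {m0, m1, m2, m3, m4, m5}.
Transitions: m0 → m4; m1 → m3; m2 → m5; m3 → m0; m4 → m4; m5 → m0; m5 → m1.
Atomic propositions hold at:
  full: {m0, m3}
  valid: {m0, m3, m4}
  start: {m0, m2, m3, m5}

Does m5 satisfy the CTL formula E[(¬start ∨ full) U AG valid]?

No

Sat(¬start) = {m1, m4}
Sat(¬start ∨ full) = {m0, m1, m3, m4}
AG valid: greatest fixpoint, start Z0 = {m0, m3, m4}, keep only states in Sat with every successor in Z. Already a fixed point.
Sat(AG valid) = {m0, m3, m4}
E[(¬start ∨ full) U AG valid]: least fixpoint, start Z0 = Sat(AG valid) = {m0, m3, m4}, add states in Sat(¬start ∨ full) with some successor in Z. Z1 = {m0, m1, m3, m4}; fixed.
Sat(E[(¬start ∨ full) U AG valid]) = {m0, m1, m3, m4}
m5 ∉ Sat(E[(¬start ∨ full) U AG valid]) = {m0, m1, m3, m4}, so the formula does not hold at m5.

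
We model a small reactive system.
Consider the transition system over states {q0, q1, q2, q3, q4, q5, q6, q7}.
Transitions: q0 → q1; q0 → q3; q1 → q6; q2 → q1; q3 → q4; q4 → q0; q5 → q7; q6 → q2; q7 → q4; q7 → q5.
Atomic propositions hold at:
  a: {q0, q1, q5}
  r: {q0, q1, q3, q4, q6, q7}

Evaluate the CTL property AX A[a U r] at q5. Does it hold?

A[a U r]: least fixpoint, start Z0 = Sat(r) = {q0, q1, q3, q4, q6, q7}, add states in Sat(a) with every successor in Z. Z1 = {q0, q1, q3, q4, q5, q6, q7}; fixed.
Sat(A[a U r]) = {q0, q1, q3, q4, q5, q6, q7}
Sat(AX A[a U r]) = {s : every successor in {q0, q1, q3, q4, q5, q6, q7}} = {q0, q1, q2, q3, q4, q5, q7}
q5 ∈ Sat(AX A[a U r]) = {q0, q1, q2, q3, q4, q5, q7}, so the formula holds at q5.

Yes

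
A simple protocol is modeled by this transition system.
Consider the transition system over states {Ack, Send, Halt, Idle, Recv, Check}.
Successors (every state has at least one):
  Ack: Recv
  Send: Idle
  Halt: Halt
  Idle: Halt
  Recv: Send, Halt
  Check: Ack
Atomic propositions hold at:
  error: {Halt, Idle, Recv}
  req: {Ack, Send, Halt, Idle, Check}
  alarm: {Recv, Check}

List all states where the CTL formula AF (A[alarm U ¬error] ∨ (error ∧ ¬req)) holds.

Sat(¬error) = {Ack, Send, Check}
A[alarm U ¬error]: least fixpoint, start Z0 = Sat(¬error) = {Ack, Send, Check}, add states in Sat(alarm) with every successor in Z. Already a fixed point.
Sat(A[alarm U ¬error]) = {Ack, Send, Check}
Sat(¬req) = {Recv}
Sat(error ∧ ¬req) = {Recv}
Sat(A[alarm U ¬error] ∨ (error ∧ ¬req)) = {Ack, Send, Recv, Check}
AF (A[alarm U ¬error] ∨ (error ∧ ¬req)): least fixpoint, start Z0 = {Ack, Send, Recv, Check}, add states with every successor in Z. Already a fixed point.
Sat(AF (A[alarm U ¬error] ∨ (error ∧ ¬req))) = {Ack, Send, Recv, Check}

{Ack, Send, Recv, Check}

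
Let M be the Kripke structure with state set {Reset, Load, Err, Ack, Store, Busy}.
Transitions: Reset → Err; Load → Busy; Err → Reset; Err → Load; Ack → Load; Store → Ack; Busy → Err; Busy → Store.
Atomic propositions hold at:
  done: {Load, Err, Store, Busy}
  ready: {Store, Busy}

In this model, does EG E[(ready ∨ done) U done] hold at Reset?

No

Sat(ready ∨ done) = {Load, Err, Store, Busy}
E[(ready ∨ done) U done]: least fixpoint, start Z0 = Sat(done) = {Load, Err, Store, Busy}, add states in Sat(ready ∨ done) with some successor in Z. Already a fixed point.
Sat(E[(ready ∨ done) U done]) = {Load, Err, Store, Busy}
EG E[(ready ∨ done) U done]: greatest fixpoint, start Z0 = {Load, Err, Store, Busy}, keep only states in Sat with some successor in Z. Z1 = {Load, Err, Busy}; fixed.
Sat(EG E[(ready ∨ done) U done]) = {Load, Err, Busy}
Reset ∉ Sat(EG E[(ready ∨ done) U done]) = {Load, Err, Busy}, so the formula does not hold at Reset.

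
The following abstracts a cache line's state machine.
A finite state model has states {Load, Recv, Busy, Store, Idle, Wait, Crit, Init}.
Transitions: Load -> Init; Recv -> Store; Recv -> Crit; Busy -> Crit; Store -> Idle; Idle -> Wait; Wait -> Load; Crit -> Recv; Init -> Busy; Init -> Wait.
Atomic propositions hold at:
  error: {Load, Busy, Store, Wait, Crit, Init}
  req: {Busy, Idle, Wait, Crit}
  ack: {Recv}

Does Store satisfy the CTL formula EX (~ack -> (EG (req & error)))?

No

Sat(~ack) = {Load, Busy, Store, Idle, Wait, Crit, Init}
Sat(req & error) = {Busy, Wait, Crit}
EG (req & error): greatest fixpoint, start Z0 = {Busy, Wait, Crit}, keep only states in Sat with some successor in Z. Z1 = {Busy}; Z2 = ∅; fixed.
Sat(EG (req & error)) = ∅
Sat(~ack -> (EG (req & error))) = {Recv}
Sat(EX (~ack -> (EG (req & error)))) = {s : some successor in {Recv}} = {Crit}
Store ∉ Sat(EX (~ack -> (EG (req & error)))) = {Crit}, so the formula does not hold at Store.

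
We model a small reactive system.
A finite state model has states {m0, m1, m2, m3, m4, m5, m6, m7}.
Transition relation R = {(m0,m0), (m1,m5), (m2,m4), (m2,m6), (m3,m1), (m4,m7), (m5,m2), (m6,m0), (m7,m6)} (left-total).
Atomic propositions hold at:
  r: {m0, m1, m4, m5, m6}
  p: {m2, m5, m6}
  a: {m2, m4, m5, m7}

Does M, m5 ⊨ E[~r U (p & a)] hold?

Sat(~r) = {m2, m3, m7}
Sat(p & a) = {m2, m5}
E[~r U (p & a)]: least fixpoint, start Z0 = Sat((p & a)) = {m2, m5}, add states in Sat(~r) with some successor in Z. Already a fixed point.
Sat(E[~r U (p & a)]) = {m2, m5}
m5 ∈ Sat(E[~r U (p & a)]) = {m2, m5}, so the formula holds at m5.

Yes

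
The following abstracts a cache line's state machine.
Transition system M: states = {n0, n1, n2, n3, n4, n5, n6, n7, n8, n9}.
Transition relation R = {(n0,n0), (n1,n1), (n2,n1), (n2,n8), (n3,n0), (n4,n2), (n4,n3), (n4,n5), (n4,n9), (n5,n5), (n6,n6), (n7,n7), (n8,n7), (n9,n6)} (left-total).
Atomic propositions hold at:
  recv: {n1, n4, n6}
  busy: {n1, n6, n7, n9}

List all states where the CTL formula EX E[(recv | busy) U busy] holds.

{n1, n2, n4, n6, n7, n8, n9}

Sat(recv | busy) = {n1, n4, n6, n7, n9}
E[(recv | busy) U busy]: least fixpoint, start Z0 = Sat(busy) = {n1, n6, n7, n9}, add states in Sat(recv | busy) with some successor in Z. Z1 = {n1, n4, n6, n7, n9}; fixed.
Sat(E[(recv | busy) U busy]) = {n1, n4, n6, n7, n9}
Sat(EX E[(recv | busy) U busy]) = {s : some successor in {n1, n4, n6, n7, n9}} = {n1, n2, n4, n6, n7, n8, n9}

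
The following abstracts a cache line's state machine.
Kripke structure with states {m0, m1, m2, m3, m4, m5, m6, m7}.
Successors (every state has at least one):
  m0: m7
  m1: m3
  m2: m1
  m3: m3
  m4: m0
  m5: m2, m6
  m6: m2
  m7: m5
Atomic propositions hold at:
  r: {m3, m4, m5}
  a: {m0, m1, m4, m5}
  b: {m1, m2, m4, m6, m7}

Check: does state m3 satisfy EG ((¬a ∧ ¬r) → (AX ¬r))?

Yes

Sat(¬a) = {m2, m3, m6, m7}
Sat(¬r) = {m0, m1, m2, m6, m7}
Sat(¬a ∧ ¬r) = {m2, m6, m7}
Sat(AX ¬r) = {s : every successor in {m0, m1, m2, m6, m7}} = {m0, m2, m4, m5, m6}
Sat((¬a ∧ ¬r) → (AX ¬r)) = {m0, m1, m2, m3, m4, m5, m6}
EG ((¬a ∧ ¬r) → (AX ¬r)): greatest fixpoint, start Z0 = {m0, m1, m2, m3, m4, m5, m6}, keep only states in Sat with some successor in Z. Z1 = {m1, m2, m3, m4, m5, m6}; Z2 = {m1, m2, m3, m5, m6}; fixed.
Sat(EG ((¬a ∧ ¬r) → (AX ¬r))) = {m1, m2, m3, m5, m6}
m3 ∈ Sat(EG ((¬a ∧ ¬r) → (AX ¬r))) = {m1, m2, m3, m5, m6}, so the formula holds at m3.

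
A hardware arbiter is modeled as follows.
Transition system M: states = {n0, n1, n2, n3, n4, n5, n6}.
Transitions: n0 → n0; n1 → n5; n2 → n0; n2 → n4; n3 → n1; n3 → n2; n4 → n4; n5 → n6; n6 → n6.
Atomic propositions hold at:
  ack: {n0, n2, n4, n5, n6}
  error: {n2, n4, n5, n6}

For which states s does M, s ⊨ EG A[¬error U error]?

{n1, n2, n3, n4, n5, n6}

Sat(¬error) = {n0, n1, n3}
A[¬error U error]: least fixpoint, start Z0 = Sat(error) = {n2, n4, n5, n6}, add states in Sat(¬error) with every successor in Z. Z1 = {n1, n2, n4, n5, n6}; Z2 = {n1, n2, n3, n4, n5, n6}; fixed.
Sat(A[¬error U error]) = {n1, n2, n3, n4, n5, n6}
EG A[¬error U error]: greatest fixpoint, start Z0 = {n1, n2, n3, n4, n5, n6}, keep only states in Sat with some successor in Z. Already a fixed point.
Sat(EG A[¬error U error]) = {n1, n2, n3, n4, n5, n6}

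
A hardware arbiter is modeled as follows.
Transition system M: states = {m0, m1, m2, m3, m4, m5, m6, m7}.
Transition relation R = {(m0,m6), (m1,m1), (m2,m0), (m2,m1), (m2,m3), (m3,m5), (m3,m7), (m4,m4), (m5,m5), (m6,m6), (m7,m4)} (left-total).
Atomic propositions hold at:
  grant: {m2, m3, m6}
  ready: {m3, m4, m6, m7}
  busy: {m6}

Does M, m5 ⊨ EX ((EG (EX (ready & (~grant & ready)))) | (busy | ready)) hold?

Sat(~grant) = {m0, m1, m4, m5, m7}
Sat(~grant & ready) = {m4, m7}
Sat(ready & (~grant & ready)) = {m4, m7}
Sat(EX (ready & (~grant & ready))) = {s : some successor in {m4, m7}} = {m3, m4, m7}
EG (EX (ready & (~grant & ready))): greatest fixpoint, start Z0 = {m3, m4, m7}, keep only states in Sat with some successor in Z. Already a fixed point.
Sat(EG (EX (ready & (~grant & ready)))) = {m3, m4, m7}
Sat(busy | ready) = {m3, m4, m6, m7}
Sat((EG (EX (ready & (~grant & ready)))) | (busy | ready)) = {m3, m4, m6, m7}
Sat(EX ((EG (EX (ready & (~grant & ready)))) | (busy | ready))) = {s : some successor in {m3, m4, m6, m7}} = {m0, m2, m3, m4, m6, m7}
m5 ∉ Sat(EX ((EG (EX (ready & (~grant & ready)))) | (busy | ready))) = {m0, m2, m3, m4, m6, m7}, so the formula does not hold at m5.

No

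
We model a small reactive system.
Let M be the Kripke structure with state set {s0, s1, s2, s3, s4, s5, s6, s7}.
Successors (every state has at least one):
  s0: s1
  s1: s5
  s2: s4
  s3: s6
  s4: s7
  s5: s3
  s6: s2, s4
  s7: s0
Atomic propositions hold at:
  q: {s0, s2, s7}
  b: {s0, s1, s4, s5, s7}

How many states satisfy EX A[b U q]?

4

A[b U q]: least fixpoint, start Z0 = Sat(q) = {s0, s2, s7}, add states in Sat(b) with every successor in Z. Z1 = {s0, s2, s4, s7}; fixed.
Sat(A[b U q]) = {s0, s2, s4, s7}
Sat(EX A[b U q]) = {s : some successor in {s0, s2, s4, s7}} = {s2, s4, s6, s7}
|Sat(EX A[b U q])| = |{s2, s4, s6, s7}| = 4.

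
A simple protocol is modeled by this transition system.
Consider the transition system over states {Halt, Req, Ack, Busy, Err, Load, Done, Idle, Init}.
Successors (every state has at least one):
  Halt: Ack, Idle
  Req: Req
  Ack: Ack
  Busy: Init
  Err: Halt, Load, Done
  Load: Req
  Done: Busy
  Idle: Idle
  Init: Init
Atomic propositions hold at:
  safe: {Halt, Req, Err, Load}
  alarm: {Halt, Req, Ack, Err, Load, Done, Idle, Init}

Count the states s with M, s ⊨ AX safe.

2

Sat(AX safe) = {s : every successor in {Halt, Req, Err, Load}} = {Req, Load}
|Sat(AX safe)| = |{Req, Load}| = 2.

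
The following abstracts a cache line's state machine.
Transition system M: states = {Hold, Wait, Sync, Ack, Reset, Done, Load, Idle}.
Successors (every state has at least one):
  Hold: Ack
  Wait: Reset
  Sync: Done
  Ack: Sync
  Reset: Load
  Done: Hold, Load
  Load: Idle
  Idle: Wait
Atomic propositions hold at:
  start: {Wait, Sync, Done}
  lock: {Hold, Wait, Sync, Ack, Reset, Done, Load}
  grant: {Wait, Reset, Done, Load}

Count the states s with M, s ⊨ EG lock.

4

EG lock: greatest fixpoint, start Z0 = {Hold, Wait, Sync, Ack, Reset, Done, Load}, keep only states in Sat with some successor in Z. Z1 = {Hold, Wait, Sync, Ack, Reset, Done}; Z2 = {Hold, Wait, Sync, Ack, Done}; Z3 = {Hold, Sync, Ack, Done}; fixed.
Sat(EG lock) = {Hold, Sync, Ack, Done}
|Sat(EG lock)| = |{Hold, Sync, Ack, Done}| = 4.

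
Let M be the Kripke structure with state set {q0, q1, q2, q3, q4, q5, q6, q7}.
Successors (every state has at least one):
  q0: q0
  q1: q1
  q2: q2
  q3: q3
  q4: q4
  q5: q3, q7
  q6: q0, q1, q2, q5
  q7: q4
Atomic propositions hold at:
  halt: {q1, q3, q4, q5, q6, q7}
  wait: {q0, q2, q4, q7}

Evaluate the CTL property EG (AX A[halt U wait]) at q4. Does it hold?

A[halt U wait]: least fixpoint, start Z0 = Sat(wait) = {q0, q2, q4, q7}, add states in Sat(halt) with every successor in Z. Already a fixed point.
Sat(A[halt U wait]) = {q0, q2, q4, q7}
Sat(AX A[halt U wait]) = {s : every successor in {q0, q2, q4, q7}} = {q0, q2, q4, q7}
EG (AX A[halt U wait]): greatest fixpoint, start Z0 = {q0, q2, q4, q7}, keep only states in Sat with some successor in Z. Already a fixed point.
Sat(EG (AX A[halt U wait])) = {q0, q2, q4, q7}
q4 ∈ Sat(EG (AX A[halt U wait])) = {q0, q2, q4, q7}, so the formula holds at q4.

Yes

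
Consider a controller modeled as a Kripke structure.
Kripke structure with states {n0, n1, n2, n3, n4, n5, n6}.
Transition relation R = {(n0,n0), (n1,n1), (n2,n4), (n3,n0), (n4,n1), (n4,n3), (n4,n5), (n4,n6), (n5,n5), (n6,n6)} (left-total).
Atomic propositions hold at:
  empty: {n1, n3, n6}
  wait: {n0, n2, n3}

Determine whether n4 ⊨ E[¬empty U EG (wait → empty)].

Sat(¬empty) = {n0, n2, n4, n5}
Sat(wait → empty) = {n1, n3, n4, n5, n6}
EG (wait → empty): greatest fixpoint, start Z0 = {n1, n3, n4, n5, n6}, keep only states in Sat with some successor in Z. Z1 = {n1, n4, n5, n6}; fixed.
Sat(EG (wait → empty)) = {n1, n4, n5, n6}
E[¬empty U EG (wait → empty)]: least fixpoint, start Z0 = Sat(EG (wait → empty)) = {n1, n4, n5, n6}, add states in Sat(¬empty) with some successor in Z. Z1 = {n1, n2, n4, n5, n6}; fixed.
Sat(E[¬empty U EG (wait → empty)]) = {n1, n2, n4, n5, n6}
n4 ∈ Sat(E[¬empty U EG (wait → empty)]) = {n1, n2, n4, n5, n6}, so the formula holds at n4.

Yes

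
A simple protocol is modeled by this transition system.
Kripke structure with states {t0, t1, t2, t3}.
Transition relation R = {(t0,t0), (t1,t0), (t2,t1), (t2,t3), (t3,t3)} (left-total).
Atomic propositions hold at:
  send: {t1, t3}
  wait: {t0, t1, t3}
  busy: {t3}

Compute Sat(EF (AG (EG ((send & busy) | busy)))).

Sat(send & busy) = {t3}
Sat((send & busy) | busy) = {t3}
EG ((send & busy) | busy): greatest fixpoint, start Z0 = {t3}, keep only states in Sat with some successor in Z. Already a fixed point.
Sat(EG ((send & busy) | busy)) = {t3}
AG (EG ((send & busy) | busy)): greatest fixpoint, start Z0 = {t3}, keep only states in Sat with every successor in Z. Already a fixed point.
Sat(AG (EG ((send & busy) | busy))) = {t3}
EF (AG (EG ((send & busy) | busy))): least fixpoint, start Z0 = {t3}, add states with some successor in Z. Z1 = {t2, t3}; fixed.
Sat(EF (AG (EG ((send & busy) | busy)))) = {t2, t3}

{t2, t3}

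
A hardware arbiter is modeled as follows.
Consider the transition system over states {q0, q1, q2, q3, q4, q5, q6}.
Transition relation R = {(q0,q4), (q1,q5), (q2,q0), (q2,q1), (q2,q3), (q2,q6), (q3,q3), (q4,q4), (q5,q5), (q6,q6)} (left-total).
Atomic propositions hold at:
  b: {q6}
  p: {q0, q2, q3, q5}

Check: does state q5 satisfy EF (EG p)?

Yes

EG p: greatest fixpoint, start Z0 = {q0, q2, q3, q5}, keep only states in Sat with some successor in Z. Z1 = {q2, q3, q5}; fixed.
Sat(EG p) = {q2, q3, q5}
EF (EG p): least fixpoint, start Z0 = {q2, q3, q5}, add states with some successor in Z. Z1 = {q1, q2, q3, q5}; fixed.
Sat(EF (EG p)) = {q1, q2, q3, q5}
q5 ∈ Sat(EF (EG p)) = {q1, q2, q3, q5}, so the formula holds at q5.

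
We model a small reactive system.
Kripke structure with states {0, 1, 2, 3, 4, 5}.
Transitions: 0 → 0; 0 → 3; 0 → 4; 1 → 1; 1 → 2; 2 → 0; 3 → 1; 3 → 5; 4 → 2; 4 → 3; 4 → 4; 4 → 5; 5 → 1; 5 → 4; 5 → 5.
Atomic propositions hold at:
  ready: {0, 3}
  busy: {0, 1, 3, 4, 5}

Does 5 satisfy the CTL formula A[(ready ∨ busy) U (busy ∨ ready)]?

Sat(ready ∨ busy) = {0, 1, 3, 4, 5}
Sat(busy ∨ ready) = {0, 1, 3, 4, 5}
A[(ready ∨ busy) U (busy ∨ ready)]: least fixpoint, start Z0 = Sat((busy ∨ ready)) = {0, 1, 3, 4, 5}, add states in Sat(ready ∨ busy) with every successor in Z. Already a fixed point.
Sat(A[(ready ∨ busy) U (busy ∨ ready)]) = {0, 1, 3, 4, 5}
5 ∈ Sat(A[(ready ∨ busy) U (busy ∨ ready)]) = {0, 1, 3, 4, 5}, so the formula holds at 5.

Yes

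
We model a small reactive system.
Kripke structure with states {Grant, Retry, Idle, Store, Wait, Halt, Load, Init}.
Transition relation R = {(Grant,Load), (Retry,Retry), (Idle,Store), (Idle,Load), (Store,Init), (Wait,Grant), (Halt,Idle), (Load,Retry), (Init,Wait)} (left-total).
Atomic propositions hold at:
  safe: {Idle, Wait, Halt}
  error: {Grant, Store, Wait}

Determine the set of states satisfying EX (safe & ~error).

Sat(~error) = {Retry, Idle, Halt, Load, Init}
Sat(safe & ~error) = {Idle, Halt}
Sat(EX (safe & ~error)) = {s : some successor in {Idle, Halt}} = {Halt}

{Halt}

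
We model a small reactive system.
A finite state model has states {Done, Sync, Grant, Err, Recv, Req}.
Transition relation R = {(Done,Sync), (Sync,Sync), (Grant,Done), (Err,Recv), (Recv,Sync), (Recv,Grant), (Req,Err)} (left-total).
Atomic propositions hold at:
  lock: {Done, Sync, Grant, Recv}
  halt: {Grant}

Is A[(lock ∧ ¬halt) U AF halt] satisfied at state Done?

No

Sat(¬halt) = {Done, Sync, Err, Recv, Req}
Sat(lock ∧ ¬halt) = {Done, Sync, Recv}
AF halt: least fixpoint, start Z0 = {Grant}, add states with every successor in Z. Already a fixed point.
Sat(AF halt) = {Grant}
A[(lock ∧ ¬halt) U AF halt]: least fixpoint, start Z0 = Sat(AF halt) = {Grant}, add states in Sat(lock ∧ ¬halt) with every successor in Z. Already a fixed point.
Sat(A[(lock ∧ ¬halt) U AF halt]) = {Grant}
Done ∉ Sat(A[(lock ∧ ¬halt) U AF halt]) = {Grant}, so the formula does not hold at Done.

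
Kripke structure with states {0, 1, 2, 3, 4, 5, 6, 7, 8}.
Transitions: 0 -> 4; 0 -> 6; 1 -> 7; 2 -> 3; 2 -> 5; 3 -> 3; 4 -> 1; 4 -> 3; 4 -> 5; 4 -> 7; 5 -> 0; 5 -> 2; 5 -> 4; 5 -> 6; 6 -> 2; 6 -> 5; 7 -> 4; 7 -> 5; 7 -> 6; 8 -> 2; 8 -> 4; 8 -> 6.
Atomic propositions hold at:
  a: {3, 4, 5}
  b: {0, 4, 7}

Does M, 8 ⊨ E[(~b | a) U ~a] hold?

Yes

Sat(~b) = {1, 2, 3, 5, 6, 8}
Sat(~b | a) = {1, 2, 3, 4, 5, 6, 8}
Sat(~a) = {0, 1, 2, 6, 7, 8}
E[(~b | a) U ~a]: least fixpoint, start Z0 = Sat(~a) = {0, 1, 2, 6, 7, 8}, add states in Sat(~b | a) with some successor in Z. Z1 = {0, 1, 2, 4, 5, 6, 7, 8}; fixed.
Sat(E[(~b | a) U ~a]) = {0, 1, 2, 4, 5, 6, 7, 8}
8 ∈ Sat(E[(~b | a) U ~a]) = {0, 1, 2, 4, 5, 6, 7, 8}, so the formula holds at 8.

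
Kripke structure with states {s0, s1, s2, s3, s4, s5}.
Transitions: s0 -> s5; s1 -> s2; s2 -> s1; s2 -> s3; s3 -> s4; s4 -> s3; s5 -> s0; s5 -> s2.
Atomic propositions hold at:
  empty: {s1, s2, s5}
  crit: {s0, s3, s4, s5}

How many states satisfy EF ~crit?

4

Sat(~crit) = {s1, s2}
EF ~crit: least fixpoint, start Z0 = {s1, s2}, add states with some successor in Z. Z1 = {s1, s2, s5}; Z2 = {s0, s1, s2, s5}; fixed.
Sat(EF ~crit) = {s0, s1, s2, s5}
|Sat(EF ~crit)| = |{s0, s1, s2, s5}| = 4.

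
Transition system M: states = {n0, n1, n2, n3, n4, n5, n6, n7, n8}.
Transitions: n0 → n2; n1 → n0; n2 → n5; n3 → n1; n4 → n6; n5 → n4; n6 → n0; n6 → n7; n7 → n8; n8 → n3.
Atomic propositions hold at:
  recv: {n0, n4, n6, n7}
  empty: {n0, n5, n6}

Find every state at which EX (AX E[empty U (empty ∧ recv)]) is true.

Sat(empty ∧ recv) = {n0, n6}
E[empty U (empty ∧ recv)]: least fixpoint, start Z0 = Sat((empty ∧ recv)) = {n0, n6}, add states in Sat(empty) with some successor in Z. Already a fixed point.
Sat(E[empty U (empty ∧ recv)]) = {n0, n6}
Sat(AX E[empty U (empty ∧ recv)]) = {s : every successor in {n0, n6}} = {n1, n4}
Sat(EX (AX E[empty U (empty ∧ recv)])) = {s : some successor in {n1, n4}} = {n3, n5}

{n3, n5}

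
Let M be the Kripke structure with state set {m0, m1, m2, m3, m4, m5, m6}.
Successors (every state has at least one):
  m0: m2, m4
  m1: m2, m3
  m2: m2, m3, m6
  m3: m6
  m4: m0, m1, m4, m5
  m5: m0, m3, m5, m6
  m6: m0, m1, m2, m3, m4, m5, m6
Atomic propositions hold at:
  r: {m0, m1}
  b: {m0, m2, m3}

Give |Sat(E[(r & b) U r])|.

2

Sat(r & b) = {m0}
E[(r & b) U r]: least fixpoint, start Z0 = Sat(r) = {m0, m1}, add states in Sat(r & b) with some successor in Z. Already a fixed point.
Sat(E[(r & b) U r]) = {m0, m1}
|Sat(E[(r & b) U r])| = |{m0, m1}| = 2.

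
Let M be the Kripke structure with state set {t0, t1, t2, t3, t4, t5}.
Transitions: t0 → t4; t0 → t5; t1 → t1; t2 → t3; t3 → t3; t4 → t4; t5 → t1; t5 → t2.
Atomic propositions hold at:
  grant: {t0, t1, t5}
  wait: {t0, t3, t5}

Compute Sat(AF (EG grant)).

EG grant: greatest fixpoint, start Z0 = {t0, t1, t5}, keep only states in Sat with some successor in Z. Already a fixed point.
Sat(EG grant) = {t0, t1, t5}
AF (EG grant): least fixpoint, start Z0 = {t0, t1, t5}, add states with every successor in Z. Already a fixed point.
Sat(AF (EG grant)) = {t0, t1, t5}

{t0, t1, t5}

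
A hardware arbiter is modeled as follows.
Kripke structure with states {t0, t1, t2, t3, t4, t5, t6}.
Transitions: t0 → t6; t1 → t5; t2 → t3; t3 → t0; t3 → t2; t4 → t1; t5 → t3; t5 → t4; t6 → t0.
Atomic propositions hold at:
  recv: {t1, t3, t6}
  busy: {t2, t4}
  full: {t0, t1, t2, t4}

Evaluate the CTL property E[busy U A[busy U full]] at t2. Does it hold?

Yes

A[busy U full]: least fixpoint, start Z0 = Sat(full) = {t0, t1, t2, t4}, add states in Sat(busy) with every successor in Z. Already a fixed point.
Sat(A[busy U full]) = {t0, t1, t2, t4}
E[busy U A[busy U full]]: least fixpoint, start Z0 = Sat(A[busy U full]) = {t0, t1, t2, t4}, add states in Sat(busy) with some successor in Z. Already a fixed point.
Sat(E[busy U A[busy U full]]) = {t0, t1, t2, t4}
t2 ∈ Sat(E[busy U A[busy U full]]) = {t0, t1, t2, t4}, so the formula holds at t2.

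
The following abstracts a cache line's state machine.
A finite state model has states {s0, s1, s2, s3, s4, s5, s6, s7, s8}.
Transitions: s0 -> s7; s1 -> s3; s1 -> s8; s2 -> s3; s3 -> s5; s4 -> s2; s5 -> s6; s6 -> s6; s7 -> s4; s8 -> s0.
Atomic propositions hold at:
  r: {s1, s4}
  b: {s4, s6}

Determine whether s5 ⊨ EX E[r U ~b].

No

Sat(~b) = {s0, s1, s2, s3, s5, s7, s8}
E[r U ~b]: least fixpoint, start Z0 = Sat(~b) = {s0, s1, s2, s3, s5, s7, s8}, add states in Sat(r) with some successor in Z. Z1 = {s0, s1, s2, s3, s4, s5, s7, s8}; fixed.
Sat(E[r U ~b]) = {s0, s1, s2, s3, s4, s5, s7, s8}
Sat(EX E[r U ~b]) = {s : some successor in {s0, s1, s2, s3, s4, s5, s7, s8}} = {s0, s1, s2, s3, s4, s7, s8}
s5 ∉ Sat(EX E[r U ~b]) = {s0, s1, s2, s3, s4, s7, s8}, so the formula does not hold at s5.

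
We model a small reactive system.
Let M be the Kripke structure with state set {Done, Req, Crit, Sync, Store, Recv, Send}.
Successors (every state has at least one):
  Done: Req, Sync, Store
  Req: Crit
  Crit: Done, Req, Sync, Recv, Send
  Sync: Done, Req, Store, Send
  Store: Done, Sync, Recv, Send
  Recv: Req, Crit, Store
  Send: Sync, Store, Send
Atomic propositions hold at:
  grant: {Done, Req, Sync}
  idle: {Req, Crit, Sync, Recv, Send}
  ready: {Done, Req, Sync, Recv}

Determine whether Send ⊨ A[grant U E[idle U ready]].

E[idle U ready]: least fixpoint, start Z0 = Sat(ready) = {Done, Req, Sync, Recv}, add states in Sat(idle) with some successor in Z. Z1 = {Done, Req, Crit, Sync, Recv, Send}; fixed.
Sat(E[idle U ready]) = {Done, Req, Crit, Sync, Recv, Send}
A[grant U E[idle U ready]]: least fixpoint, start Z0 = Sat(E[idle U ready]) = {Done, Req, Crit, Sync, Recv, Send}, add states in Sat(grant) with every successor in Z. Already a fixed point.
Sat(A[grant U E[idle U ready]]) = {Done, Req, Crit, Sync, Recv, Send}
Send ∈ Sat(A[grant U E[idle U ready]]) = {Done, Req, Crit, Sync, Recv, Send}, so the formula holds at Send.

Yes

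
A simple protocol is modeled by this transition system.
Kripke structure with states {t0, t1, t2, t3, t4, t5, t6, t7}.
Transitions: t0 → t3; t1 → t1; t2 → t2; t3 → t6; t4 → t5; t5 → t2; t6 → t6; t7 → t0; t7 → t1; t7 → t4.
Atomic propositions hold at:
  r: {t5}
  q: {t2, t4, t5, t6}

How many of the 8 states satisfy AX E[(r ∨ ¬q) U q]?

6

Sat(¬q) = {t0, t1, t3, t7}
Sat(r ∨ ¬q) = {t0, t1, t3, t5, t7}
E[(r ∨ ¬q) U q]: least fixpoint, start Z0 = Sat(q) = {t2, t4, t5, t6}, add states in Sat(r ∨ ¬q) with some successor in Z. Z1 = {t2, t3, t4, t5, t6, t7}; Z2 = {t0, t2, t3, t4, t5, t6, t7}; fixed.
Sat(E[(r ∨ ¬q) U q]) = {t0, t2, t3, t4, t5, t6, t7}
Sat(AX E[(r ∨ ¬q) U q]) = {s : every successor in {t0, t2, t3, t4, t5, t6, t7}} = {t0, t2, t3, t4, t5, t6}
|Sat(AX E[(r ∨ ¬q) U q])| = |{t0, t2, t3, t4, t5, t6}| = 6.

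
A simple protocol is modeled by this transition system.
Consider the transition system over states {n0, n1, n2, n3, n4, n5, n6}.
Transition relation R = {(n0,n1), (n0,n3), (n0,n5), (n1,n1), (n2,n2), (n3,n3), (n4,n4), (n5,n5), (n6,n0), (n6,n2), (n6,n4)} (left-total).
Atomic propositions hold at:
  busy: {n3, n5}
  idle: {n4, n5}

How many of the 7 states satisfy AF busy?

AF busy: least fixpoint, start Z0 = {n3, n5}, add states with every successor in Z. Already a fixed point.
Sat(AF busy) = {n3, n5}
|Sat(AF busy)| = |{n3, n5}| = 2.

2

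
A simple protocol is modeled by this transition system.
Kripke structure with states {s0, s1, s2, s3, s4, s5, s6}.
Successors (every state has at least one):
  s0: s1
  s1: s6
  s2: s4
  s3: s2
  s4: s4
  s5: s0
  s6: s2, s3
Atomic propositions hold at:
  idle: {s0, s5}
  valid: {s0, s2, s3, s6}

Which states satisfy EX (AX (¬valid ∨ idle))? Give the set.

{s2, s3, s4, s5, s6}

Sat(¬valid) = {s1, s4, s5}
Sat(¬valid ∨ idle) = {s0, s1, s4, s5}
Sat(AX (¬valid ∨ idle)) = {s : every successor in {s0, s1, s4, s5}} = {s0, s2, s4, s5}
Sat(EX (AX (¬valid ∨ idle))) = {s : some successor in {s0, s2, s4, s5}} = {s2, s3, s4, s5, s6}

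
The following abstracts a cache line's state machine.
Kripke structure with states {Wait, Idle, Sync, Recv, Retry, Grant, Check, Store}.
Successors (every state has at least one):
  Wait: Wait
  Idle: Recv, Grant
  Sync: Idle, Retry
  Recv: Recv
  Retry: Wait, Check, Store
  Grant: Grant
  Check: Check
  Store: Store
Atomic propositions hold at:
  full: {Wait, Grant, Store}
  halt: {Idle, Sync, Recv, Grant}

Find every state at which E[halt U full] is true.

E[halt U full]: least fixpoint, start Z0 = Sat(full) = {Wait, Grant, Store}, add states in Sat(halt) with some successor in Z. Z1 = {Wait, Idle, Grant, Store}; Z2 = {Wait, Idle, Sync, Grant, Store}; fixed.
Sat(E[halt U full]) = {Wait, Idle, Sync, Grant, Store}

{Wait, Idle, Sync, Grant, Store}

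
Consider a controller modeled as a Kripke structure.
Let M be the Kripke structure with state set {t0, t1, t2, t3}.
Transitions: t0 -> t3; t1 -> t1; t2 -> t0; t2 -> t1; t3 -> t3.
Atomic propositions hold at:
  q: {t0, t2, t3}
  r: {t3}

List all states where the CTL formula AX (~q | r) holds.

Sat(~q) = {t1}
Sat(~q | r) = {t1, t3}
Sat(AX (~q | r)) = {s : every successor in {t1, t3}} = {t0, t1, t3}

{t0, t1, t3}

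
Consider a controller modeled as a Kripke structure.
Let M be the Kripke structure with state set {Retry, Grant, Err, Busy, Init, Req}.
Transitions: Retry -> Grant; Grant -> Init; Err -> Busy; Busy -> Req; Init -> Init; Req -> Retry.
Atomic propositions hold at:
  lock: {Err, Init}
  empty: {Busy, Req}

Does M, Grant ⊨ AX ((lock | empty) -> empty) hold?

Sat(lock | empty) = {Err, Busy, Init, Req}
Sat((lock | empty) -> empty) = {Retry, Grant, Busy, Req}
Sat(AX ((lock | empty) -> empty)) = {s : every successor in {Retry, Grant, Busy, Req}} = {Retry, Err, Busy, Req}
Grant ∉ Sat(AX ((lock | empty) -> empty)) = {Retry, Err, Busy, Req}, so the formula does not hold at Grant.

No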